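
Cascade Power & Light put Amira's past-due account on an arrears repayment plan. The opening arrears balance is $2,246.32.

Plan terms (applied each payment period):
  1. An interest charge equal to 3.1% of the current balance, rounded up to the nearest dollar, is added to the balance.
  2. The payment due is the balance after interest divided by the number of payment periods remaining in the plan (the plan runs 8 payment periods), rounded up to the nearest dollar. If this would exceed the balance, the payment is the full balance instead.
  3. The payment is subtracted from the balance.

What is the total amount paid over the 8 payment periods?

Payment period 1: opening $2,246.32; interest $70.00 → $2,316.32; payment $290.00; balance $2,026.32
Payment period 2: opening $2,026.32; interest $63.00 → $2,089.32; payment $299.00; balance $1,790.32
Payment period 3: opening $1,790.32; interest $56.00 → $1,846.32; payment $308.00; balance $1,538.32
Payment period 4: opening $1,538.32; interest $48.00 → $1,586.32; payment $318.00; balance $1,268.32
Payment period 5: opening $1,268.32; interest $40.00 → $1,308.32; payment $328.00; balance $980.32
Payment period 6: opening $980.32; interest $31.00 → $1,011.32; payment $338.00; balance $673.32
Payment period 7: opening $673.32; interest $21.00 → $694.32; payment $348.00; balance $346.32
Payment period 8: opening $346.32; interest $11.00 → $357.32; payment $357.32; balance $0.00
Total paid: $2,586.32

$2,586.32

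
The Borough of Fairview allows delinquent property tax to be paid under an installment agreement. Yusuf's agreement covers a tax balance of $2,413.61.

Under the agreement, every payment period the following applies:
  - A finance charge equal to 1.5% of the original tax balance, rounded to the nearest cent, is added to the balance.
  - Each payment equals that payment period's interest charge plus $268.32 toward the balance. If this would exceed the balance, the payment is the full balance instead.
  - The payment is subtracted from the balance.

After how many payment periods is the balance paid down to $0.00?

# | Opening | Interest | Payment | End bal
1 | $2,413.61 | $36.20 | $304.52 | $2,145.29
2 | $2,145.29 | $36.20 | $304.52 | $1,876.97
3 | $1,876.97 | $36.20 | $304.52 | $1,608.65
4 | $1,608.65 | $36.20 | $304.52 | $1,340.33
5 | $1,340.33 | $36.20 | $304.52 | $1,072.01
6 | $1,072.01 | $36.20 | $304.52 | $803.69
7 | $803.69 | $36.20 | $304.52 | $535.37
8 | $535.37 | $36.20 | $304.52 | $267.05
9 | $267.05 | $36.20 | $303.25 | $0.00
Balance reaches $0.00 in payment period 9.

9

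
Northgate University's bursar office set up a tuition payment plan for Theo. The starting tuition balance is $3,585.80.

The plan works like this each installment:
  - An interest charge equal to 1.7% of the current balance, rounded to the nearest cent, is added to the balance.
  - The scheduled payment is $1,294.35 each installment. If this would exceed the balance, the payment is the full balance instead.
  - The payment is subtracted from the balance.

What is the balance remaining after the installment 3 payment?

Installment 1: opening $3,585.80; interest $60.96 → $3,646.76; payment $1,294.35; balance $2,352.41
Installment 2: opening $2,352.41; interest $39.99 → $2,392.40; payment $1,294.35; balance $1,098.05
Installment 3: opening $1,098.05; interest $18.67 → $1,116.72; payment $1,116.72; balance $0.00

$0.00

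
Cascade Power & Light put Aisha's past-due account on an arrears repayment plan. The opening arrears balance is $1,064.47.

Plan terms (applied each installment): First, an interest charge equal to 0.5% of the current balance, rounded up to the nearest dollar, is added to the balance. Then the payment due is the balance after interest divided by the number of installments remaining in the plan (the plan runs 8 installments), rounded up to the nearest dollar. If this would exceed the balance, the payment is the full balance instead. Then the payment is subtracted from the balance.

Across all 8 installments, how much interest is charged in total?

$29.00

Installment 1: $1,064.47 +$6.00 interest = $1,070.47; pay $134.00 → $936.47
Installment 2: $936.47 +$5.00 interest = $941.47; pay $135.00 → $806.47
Installment 3: $806.47 +$5.00 interest = $811.47; pay $136.00 → $675.47
Installment 4: $675.47 +$4.00 interest = $679.47; pay $136.00 → $543.47
Installment 5: $543.47 +$3.00 interest = $546.47; pay $137.00 → $409.47
Installment 6: $409.47 +$3.00 interest = $412.47; pay $138.00 → $274.47
Installment 7: $274.47 +$2.00 interest = $276.47; pay $139.00 → $137.47
Installment 8: $137.47 +$1.00 interest = $138.47; pay $138.47 → $0.00
Total interest: $6.00 + $5.00 + $5.00 + $4.00 + $3.00 + $3.00 + $2.00 + $1.00 = $29.00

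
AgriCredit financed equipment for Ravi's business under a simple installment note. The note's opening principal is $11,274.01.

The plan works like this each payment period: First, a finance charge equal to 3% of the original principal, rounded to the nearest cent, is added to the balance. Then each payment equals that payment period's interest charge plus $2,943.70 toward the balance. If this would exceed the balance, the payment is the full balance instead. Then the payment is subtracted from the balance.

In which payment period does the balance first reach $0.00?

Payment period 1: opening $11,274.01; interest $338.22 → $11,612.23; payment $3,281.92; balance $8,330.31
Payment period 2: opening $8,330.31; interest $338.22 → $8,668.53; payment $3,281.92; balance $5,386.61
Payment period 3: opening $5,386.61; interest $338.22 → $5,724.83; payment $3,281.92; balance $2,442.91
Payment period 4: opening $2,442.91; interest $338.22 → $2,781.13; payment $2,781.13; balance $0.00
Balance reaches $0.00 in payment period 4.

4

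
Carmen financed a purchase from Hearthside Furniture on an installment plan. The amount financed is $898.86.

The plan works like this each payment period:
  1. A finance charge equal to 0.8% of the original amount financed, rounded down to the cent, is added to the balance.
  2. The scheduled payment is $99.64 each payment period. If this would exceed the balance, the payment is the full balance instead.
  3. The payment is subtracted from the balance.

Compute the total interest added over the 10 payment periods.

$71.90

Payment period 1: opening $898.86; interest $7.19 → $906.05; payment $99.64; balance $806.41
Payment period 2: opening $806.41; interest $7.19 → $813.60; payment $99.64; balance $713.96
Payment period 3: opening $713.96; interest $7.19 → $721.15; payment $99.64; balance $621.51
Payment period 4: opening $621.51; interest $7.19 → $628.70; payment $99.64; balance $529.06
Payment period 5: opening $529.06; interest $7.19 → $536.25; payment $99.64; balance $436.61
Payment period 6: opening $436.61; interest $7.19 → $443.80; payment $99.64; balance $344.16
Payment period 7: opening $344.16; interest $7.19 → $351.35; payment $99.64; balance $251.71
Payment period 8: opening $251.71; interest $7.19 → $258.90; payment $99.64; balance $159.26
Payment period 9: opening $159.26; interest $7.19 → $166.45; payment $99.64; balance $66.81
Payment period 10: opening $66.81; interest $7.19 → $74.00; payment $74.00; balance $0.00
Total interest: $7.19 + $7.19 + $7.19 + $7.19 + $7.19 + $7.19 + $7.19 + $7.19 + $7.19 + $7.19 = $71.90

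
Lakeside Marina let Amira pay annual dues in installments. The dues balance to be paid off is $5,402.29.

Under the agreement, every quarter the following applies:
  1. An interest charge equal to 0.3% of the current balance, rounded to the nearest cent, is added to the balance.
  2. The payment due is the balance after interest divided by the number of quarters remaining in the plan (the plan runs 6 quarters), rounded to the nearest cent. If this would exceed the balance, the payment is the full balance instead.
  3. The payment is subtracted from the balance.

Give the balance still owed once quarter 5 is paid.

$913.97

Quarter 1: opening $5,402.29; interest $16.21 → $5,418.50; payment $903.08; balance $4,515.42
Quarter 2: opening $4,515.42; interest $13.55 → $4,528.97; payment $905.79; balance $3,623.18
Quarter 3: opening $3,623.18; interest $10.87 → $3,634.05; payment $908.51; balance $2,725.54
Quarter 4: opening $2,725.54; interest $8.18 → $2,733.72; payment $911.24; balance $1,822.48
Quarter 5: opening $1,822.48; interest $5.47 → $1,827.95; payment $913.98; balance $913.97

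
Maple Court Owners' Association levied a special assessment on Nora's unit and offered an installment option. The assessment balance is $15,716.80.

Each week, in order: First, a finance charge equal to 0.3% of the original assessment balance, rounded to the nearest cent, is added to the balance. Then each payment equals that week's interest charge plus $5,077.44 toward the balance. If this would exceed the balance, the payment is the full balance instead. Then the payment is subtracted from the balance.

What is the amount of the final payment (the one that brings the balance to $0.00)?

$531.63

Week 1: opening $15,716.80; interest $47.15 → $15,763.95; payment $5,124.59; balance $10,639.36
Week 2: opening $10,639.36; interest $47.15 → $10,686.51; payment $5,124.59; balance $5,561.92
Week 3: opening $5,561.92; interest $47.15 → $5,609.07; payment $5,124.59; balance $484.48
Week 4: opening $484.48; interest $47.15 → $531.63; payment $531.63; balance $0.00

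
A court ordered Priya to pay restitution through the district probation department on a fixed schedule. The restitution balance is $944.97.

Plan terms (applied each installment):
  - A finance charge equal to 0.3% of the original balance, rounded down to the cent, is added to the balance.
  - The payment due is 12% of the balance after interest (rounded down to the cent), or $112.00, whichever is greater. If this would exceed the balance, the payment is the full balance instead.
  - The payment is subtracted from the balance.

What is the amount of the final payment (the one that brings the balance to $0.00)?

$72.71

Installment 1: opening $944.97; interest $2.83 → $947.80; payment $113.73; balance $834.07
Installment 2: opening $834.07; interest $2.83 → $836.90; payment $112.00; balance $724.90
Installment 3: opening $724.90; interest $2.83 → $727.73; payment $112.00; balance $615.73
Installment 4: opening $615.73; interest $2.83 → $618.56; payment $112.00; balance $506.56
Installment 5: opening $506.56; interest $2.83 → $509.39; payment $112.00; balance $397.39
Installment 6: opening $397.39; interest $2.83 → $400.22; payment $112.00; balance $288.22
Installment 7: opening $288.22; interest $2.83 → $291.05; payment $112.00; balance $179.05
Installment 8: opening $179.05; interest $2.83 → $181.88; payment $112.00; balance $69.88
Installment 9: opening $69.88; interest $2.83 → $72.71; payment $72.71; balance $0.00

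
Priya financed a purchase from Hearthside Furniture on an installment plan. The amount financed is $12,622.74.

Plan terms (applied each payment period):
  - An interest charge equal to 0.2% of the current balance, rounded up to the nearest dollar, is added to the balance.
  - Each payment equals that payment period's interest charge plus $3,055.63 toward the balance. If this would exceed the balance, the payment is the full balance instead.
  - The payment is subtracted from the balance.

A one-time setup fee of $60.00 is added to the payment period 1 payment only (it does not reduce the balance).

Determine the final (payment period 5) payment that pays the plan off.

Payment period 1: $12,622.74 +$26.00 interest = $12,648.74; pay $3,081.63 (+ $60.00 fee) → $9,567.11
Payment period 2: $9,567.11 +$20.00 interest = $9,587.11; pay $3,075.63 → $6,511.48
Payment period 3: $6,511.48 +$14.00 interest = $6,525.48; pay $3,069.63 → $3,455.85
Payment period 4: $3,455.85 +$7.00 interest = $3,462.85; pay $3,062.63 → $400.22
Payment period 5: $400.22 +$1.00 interest = $401.22; pay $401.22 → $0.00

$401.22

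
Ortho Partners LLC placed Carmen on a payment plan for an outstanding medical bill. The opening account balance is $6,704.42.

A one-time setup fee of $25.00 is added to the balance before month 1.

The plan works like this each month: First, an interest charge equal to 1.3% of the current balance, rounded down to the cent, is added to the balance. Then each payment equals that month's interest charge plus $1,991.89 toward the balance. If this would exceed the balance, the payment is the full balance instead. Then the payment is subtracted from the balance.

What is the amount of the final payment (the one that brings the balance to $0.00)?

$763.54

Month 1: opening $6,729.42; interest $87.48 → $6,816.90; payment $2,079.37; balance $4,737.53
Month 2: opening $4,737.53; interest $61.58 → $4,799.11; payment $2,053.47; balance $2,745.64
Month 3: opening $2,745.64; interest $35.69 → $2,781.33; payment $2,027.58; balance $753.75
Month 4: opening $753.75; interest $9.79 → $763.54; payment $763.54; balance $0.00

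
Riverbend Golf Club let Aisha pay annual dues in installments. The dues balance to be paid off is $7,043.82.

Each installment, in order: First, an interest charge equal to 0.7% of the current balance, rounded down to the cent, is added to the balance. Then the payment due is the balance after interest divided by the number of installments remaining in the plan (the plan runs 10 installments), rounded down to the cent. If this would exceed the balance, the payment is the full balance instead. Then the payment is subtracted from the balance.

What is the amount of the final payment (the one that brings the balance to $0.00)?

Installment 1: opening $7,043.82; interest $49.30 → $7,093.12; payment $709.31; balance $6,383.81
Installment 2: opening $6,383.81; interest $44.68 → $6,428.49; payment $714.27; balance $5,714.22
Installment 3: opening $5,714.22; interest $39.99 → $5,754.21; payment $719.27; balance $5,034.94
Installment 4: opening $5,034.94; interest $35.24 → $5,070.18; payment $724.31; balance $4,345.87
Installment 5: opening $4,345.87; interest $30.42 → $4,376.29; payment $729.38; balance $3,646.91
Installment 6: opening $3,646.91; interest $25.52 → $3,672.43; payment $734.48; balance $2,937.95
Installment 7: opening $2,937.95; interest $20.56 → $2,958.51; payment $739.62; balance $2,218.89
Installment 8: opening $2,218.89; interest $15.53 → $2,234.42; payment $744.80; balance $1,489.62
Installment 9: opening $1,489.62; interest $10.42 → $1,500.04; payment $750.02; balance $750.02
Installment 10: opening $750.02; interest $5.25 → $755.27; payment $755.27; balance $0.00

$755.27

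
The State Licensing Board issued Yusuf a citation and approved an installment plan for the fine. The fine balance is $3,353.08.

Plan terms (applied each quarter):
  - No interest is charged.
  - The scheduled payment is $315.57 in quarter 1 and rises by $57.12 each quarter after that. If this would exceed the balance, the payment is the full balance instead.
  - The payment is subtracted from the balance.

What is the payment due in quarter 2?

$372.69

Quarter 1: opening $3,353.08; payment $315.57; balance $3,037.51
Quarter 2: opening $3,037.51; payment $372.69; balance $2,664.82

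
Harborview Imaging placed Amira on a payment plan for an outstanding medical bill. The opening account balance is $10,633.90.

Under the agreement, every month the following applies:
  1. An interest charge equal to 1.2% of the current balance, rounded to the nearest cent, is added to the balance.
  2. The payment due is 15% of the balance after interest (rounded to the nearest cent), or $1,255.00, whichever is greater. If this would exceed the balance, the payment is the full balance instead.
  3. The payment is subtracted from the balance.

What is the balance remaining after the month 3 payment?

$6,707.91

Month 1: $10,633.90 +$127.61 interest = $10,761.51; pay $1,614.23 → $9,147.28
Month 2: $9,147.28 +$109.77 interest = $9,257.05; pay $1,388.56 → $7,868.49
Month 3: $7,868.49 +$94.42 interest = $7,962.91; pay $1,255.00 → $6,707.91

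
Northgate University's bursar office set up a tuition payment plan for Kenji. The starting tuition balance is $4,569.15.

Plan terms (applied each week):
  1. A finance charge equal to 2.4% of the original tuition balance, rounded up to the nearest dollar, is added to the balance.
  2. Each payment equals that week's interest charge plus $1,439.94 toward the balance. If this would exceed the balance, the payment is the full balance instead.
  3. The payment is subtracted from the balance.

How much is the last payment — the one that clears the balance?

Week 1: $4,569.15 +$110.00 interest = $4,679.15; pay $1,549.94 → $3,129.21
Week 2: $3,129.21 +$110.00 interest = $3,239.21; pay $1,549.94 → $1,689.27
Week 3: $1,689.27 +$110.00 interest = $1,799.27; pay $1,549.94 → $249.33
Week 4: $249.33 +$110.00 interest = $359.33; pay $359.33 → $0.00

$359.33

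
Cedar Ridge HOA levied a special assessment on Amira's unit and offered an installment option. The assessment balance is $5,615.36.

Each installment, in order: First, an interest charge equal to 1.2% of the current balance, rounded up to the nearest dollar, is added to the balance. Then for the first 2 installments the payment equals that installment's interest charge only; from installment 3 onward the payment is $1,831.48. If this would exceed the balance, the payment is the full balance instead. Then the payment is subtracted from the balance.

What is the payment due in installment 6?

$264.92

Installment 1: opening $5,615.36; interest $68.00 → $5,683.36; payment $68.00; balance $5,615.36
Installment 2: opening $5,615.36; interest $68.00 → $5,683.36; payment $68.00; balance $5,615.36
Installment 3: opening $5,615.36; interest $68.00 → $5,683.36; payment $1,831.48; balance $3,851.88
Installment 4: opening $3,851.88; interest $47.00 → $3,898.88; payment $1,831.48; balance $2,067.40
Installment 5: opening $2,067.40; interest $25.00 → $2,092.40; payment $1,831.48; balance $260.92
Installment 6: opening $260.92; interest $4.00 → $264.92; payment $264.92; balance $0.00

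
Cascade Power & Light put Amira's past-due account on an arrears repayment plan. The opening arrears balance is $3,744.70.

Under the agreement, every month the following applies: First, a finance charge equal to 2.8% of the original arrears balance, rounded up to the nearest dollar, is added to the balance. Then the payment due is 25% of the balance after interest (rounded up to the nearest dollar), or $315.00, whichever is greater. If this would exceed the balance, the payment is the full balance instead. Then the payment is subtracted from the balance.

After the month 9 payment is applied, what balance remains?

# | Opening | Interest | Payment | End bal
1 | $3,744.70 | $105.00 | $963.00 | $2,886.70
2 | $2,886.70 | $105.00 | $748.00 | $2,243.70
3 | $2,243.70 | $105.00 | $588.00 | $1,760.70
4 | $1,760.70 | $105.00 | $467.00 | $1,398.70
5 | $1,398.70 | $105.00 | $376.00 | $1,127.70
6 | $1,127.70 | $105.00 | $315.00 | $917.70
7 | $917.70 | $105.00 | $315.00 | $707.70
8 | $707.70 | $105.00 | $315.00 | $497.70
9 | $497.70 | $105.00 | $315.00 | $287.70

$287.70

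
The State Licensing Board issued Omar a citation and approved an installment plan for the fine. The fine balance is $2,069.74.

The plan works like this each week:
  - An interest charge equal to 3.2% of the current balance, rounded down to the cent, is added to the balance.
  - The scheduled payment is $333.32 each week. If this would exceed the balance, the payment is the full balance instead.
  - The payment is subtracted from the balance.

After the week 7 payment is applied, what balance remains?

Week 1: opening $2,069.74; interest $66.23 → $2,135.97; payment $333.32; balance $1,802.65
Week 2: opening $1,802.65; interest $57.68 → $1,860.33; payment $333.32; balance $1,527.01
Week 3: opening $1,527.01; interest $48.86 → $1,575.87; payment $333.32; balance $1,242.55
Week 4: opening $1,242.55; interest $39.76 → $1,282.31; payment $333.32; balance $948.99
Week 5: opening $948.99; interest $30.36 → $979.35; payment $333.32; balance $646.03
Week 6: opening $646.03; interest $20.67 → $666.70; payment $333.32; balance $333.38
Week 7: opening $333.38; interest $10.66 → $344.04; payment $333.32; balance $10.72

$10.72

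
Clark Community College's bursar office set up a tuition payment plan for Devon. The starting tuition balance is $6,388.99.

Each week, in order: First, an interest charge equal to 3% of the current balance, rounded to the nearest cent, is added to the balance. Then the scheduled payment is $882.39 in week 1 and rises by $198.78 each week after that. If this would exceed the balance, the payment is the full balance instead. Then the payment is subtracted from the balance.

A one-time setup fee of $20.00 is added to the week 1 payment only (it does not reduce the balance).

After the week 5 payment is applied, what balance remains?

# | Opening | Interest | Payment | Fee | End bal
1 | $6,388.99 | $191.67 | $882.39 | $20.00 | $5,698.27
2 | $5,698.27 | $170.95 | $1,081.17 | — | $4,788.05
3 | $4,788.05 | $143.64 | $1,279.95 | — | $3,651.74
4 | $3,651.74 | $109.55 | $1,478.73 | — | $2,282.56
5 | $2,282.56 | $68.48 | $1,677.51 | — | $673.53

$673.53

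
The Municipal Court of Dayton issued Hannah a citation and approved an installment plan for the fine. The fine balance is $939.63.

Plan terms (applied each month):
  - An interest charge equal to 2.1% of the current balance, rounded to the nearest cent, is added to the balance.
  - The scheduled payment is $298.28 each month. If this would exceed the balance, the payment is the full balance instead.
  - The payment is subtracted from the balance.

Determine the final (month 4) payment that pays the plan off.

$88.12

# | Opening | Interest | Payment | End bal
1 | $939.63 | $19.73 | $298.28 | $661.08
2 | $661.08 | $13.88 | $298.28 | $376.68
3 | $376.68 | $7.91 | $298.28 | $86.31
4 | $86.31 | $1.81 | $88.12 | $0.00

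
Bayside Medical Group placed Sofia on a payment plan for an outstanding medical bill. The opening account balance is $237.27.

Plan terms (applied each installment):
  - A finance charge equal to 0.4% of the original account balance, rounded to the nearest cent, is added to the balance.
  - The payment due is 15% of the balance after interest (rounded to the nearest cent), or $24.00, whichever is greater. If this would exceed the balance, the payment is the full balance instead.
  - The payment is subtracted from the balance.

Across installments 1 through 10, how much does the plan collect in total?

Installment 1: opening $237.27; interest $0.95 → $238.22; payment $35.73; balance $202.49
Installment 2: opening $202.49; interest $0.95 → $203.44; payment $30.52; balance $172.92
Installment 3: opening $172.92; interest $0.95 → $173.87; payment $26.08; balance $147.79
Installment 4: opening $147.79; interest $0.95 → $148.74; payment $24.00; balance $124.74
Installment 5: opening $124.74; interest $0.95 → $125.69; payment $24.00; balance $101.69
Installment 6: opening $101.69; interest $0.95 → $102.64; payment $24.00; balance $78.64
Installment 7: opening $78.64; interest $0.95 → $79.59; payment $24.00; balance $55.59
Installment 8: opening $55.59; interest $0.95 → $56.54; payment $24.00; balance $32.54
Installment 9: opening $32.54; interest $0.95 → $33.49; payment $24.00; balance $9.49
Installment 10: opening $9.49; interest $0.95 → $10.44; payment $10.44; balance $0.00
Total paid: $246.77

$246.77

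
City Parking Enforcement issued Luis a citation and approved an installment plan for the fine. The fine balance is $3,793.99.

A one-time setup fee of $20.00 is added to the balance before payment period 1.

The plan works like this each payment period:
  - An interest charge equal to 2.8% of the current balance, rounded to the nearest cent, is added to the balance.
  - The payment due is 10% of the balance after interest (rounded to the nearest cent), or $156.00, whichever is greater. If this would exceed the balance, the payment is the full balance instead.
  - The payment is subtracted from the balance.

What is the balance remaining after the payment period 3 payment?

$3,020.54

# | Opening | Interest | Payment | End bal
1 | $3,813.99 | $106.79 | $392.08 | $3,528.70
2 | $3,528.70 | $98.80 | $362.75 | $3,264.75
3 | $3,264.75 | $91.41 | $335.62 | $3,020.54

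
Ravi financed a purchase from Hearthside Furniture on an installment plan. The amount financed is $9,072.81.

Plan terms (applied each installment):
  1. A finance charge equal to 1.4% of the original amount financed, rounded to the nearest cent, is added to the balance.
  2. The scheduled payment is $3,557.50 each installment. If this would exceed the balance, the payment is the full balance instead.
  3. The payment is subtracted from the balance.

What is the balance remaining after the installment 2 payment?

$2,211.85

Installment 1: opening $9,072.81; interest $127.02 → $9,199.83; payment $3,557.50; balance $5,642.33
Installment 2: opening $5,642.33; interest $127.02 → $5,769.35; payment $3,557.50; balance $2,211.85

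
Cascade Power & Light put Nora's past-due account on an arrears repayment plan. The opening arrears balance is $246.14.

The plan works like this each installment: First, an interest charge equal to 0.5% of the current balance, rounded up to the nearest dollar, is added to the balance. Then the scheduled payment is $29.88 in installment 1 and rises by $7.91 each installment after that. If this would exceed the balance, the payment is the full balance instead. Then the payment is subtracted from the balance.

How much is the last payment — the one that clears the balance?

$25.64

Installment 1: $246.14 +$2.00 interest = $248.14; pay $29.88 → $218.26
Installment 2: $218.26 +$2.00 interest = $220.26; pay $37.79 → $182.47
Installment 3: $182.47 +$1.00 interest = $183.47; pay $45.70 → $137.77
Installment 4: $137.77 +$1.00 interest = $138.77; pay $53.61 → $85.16
Installment 5: $85.16 +$1.00 interest = $86.16; pay $61.52 → $24.64
Installment 6: $24.64 +$1.00 interest = $25.64; pay $25.64 → $0.00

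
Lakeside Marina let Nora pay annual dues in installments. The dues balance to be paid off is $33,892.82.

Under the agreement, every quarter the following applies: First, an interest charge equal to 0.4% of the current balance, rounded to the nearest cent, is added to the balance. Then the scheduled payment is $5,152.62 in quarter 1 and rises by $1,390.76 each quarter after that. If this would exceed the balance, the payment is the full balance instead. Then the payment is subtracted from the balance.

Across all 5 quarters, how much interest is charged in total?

$420.62

Quarter 1: opening $33,892.82; interest $135.57 → $34,028.39; payment $5,152.62; balance $28,875.77
Quarter 2: opening $28,875.77; interest $115.50 → $28,991.27; payment $6,543.38; balance $22,447.89
Quarter 3: opening $22,447.89; interest $89.79 → $22,537.68; payment $7,934.14; balance $14,603.54
Quarter 4: opening $14,603.54; interest $58.41 → $14,661.95; payment $9,324.90; balance $5,337.05
Quarter 5: opening $5,337.05; interest $21.35 → $5,358.40; payment $5,358.40; balance $0.00
Total interest: $135.57 + $115.50 + $89.79 + $58.41 + $21.35 = $420.62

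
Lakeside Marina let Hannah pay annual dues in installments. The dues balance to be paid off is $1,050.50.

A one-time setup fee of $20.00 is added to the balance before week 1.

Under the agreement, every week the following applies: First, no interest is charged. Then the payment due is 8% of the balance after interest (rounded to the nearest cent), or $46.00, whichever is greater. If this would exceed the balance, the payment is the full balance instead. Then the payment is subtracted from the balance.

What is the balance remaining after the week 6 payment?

Week 1: $1,070.50 − $85.64 → $984.86
Week 2: $984.86 − $78.79 → $906.07
Week 3: $906.07 − $72.49 → $833.58
Week 4: $833.58 − $66.69 → $766.89
Week 5: $766.89 − $61.35 → $705.54
Week 6: $705.54 − $56.44 → $649.10

$649.10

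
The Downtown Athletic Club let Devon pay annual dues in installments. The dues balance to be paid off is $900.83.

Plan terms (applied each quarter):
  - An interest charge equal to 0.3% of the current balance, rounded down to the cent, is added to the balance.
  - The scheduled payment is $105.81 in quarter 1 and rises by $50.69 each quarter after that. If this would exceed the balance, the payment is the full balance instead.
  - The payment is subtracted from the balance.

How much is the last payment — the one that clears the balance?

Quarter 1: opening $900.83; interest $2.70 → $903.53; payment $105.81; balance $797.72
Quarter 2: opening $797.72; interest $2.39 → $800.11; payment $156.50; balance $643.61
Quarter 3: opening $643.61; interest $1.93 → $645.54; payment $207.19; balance $438.35
Quarter 4: opening $438.35; interest $1.31 → $439.66; payment $257.88; balance $181.78
Quarter 5: opening $181.78; interest $0.54 → $182.32; payment $182.32; balance $0.00

$182.32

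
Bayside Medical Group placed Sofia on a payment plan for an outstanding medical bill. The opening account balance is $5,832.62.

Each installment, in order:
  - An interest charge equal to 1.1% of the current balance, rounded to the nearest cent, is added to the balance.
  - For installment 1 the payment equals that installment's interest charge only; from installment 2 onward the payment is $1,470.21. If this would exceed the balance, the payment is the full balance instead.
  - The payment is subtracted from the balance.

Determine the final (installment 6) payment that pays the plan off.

$116.20

# | Opening | Interest | Payment | End bal
1 | $5,832.62 | $64.16 | $64.16 | $5,832.62
2 | $5,832.62 | $64.16 | $1,470.21 | $4,426.57
3 | $4,426.57 | $48.69 | $1,470.21 | $3,005.05
4 | $3,005.05 | $33.06 | $1,470.21 | $1,567.90
5 | $1,567.90 | $17.25 | $1,470.21 | $114.94
6 | $114.94 | $1.26 | $116.20 | $0.00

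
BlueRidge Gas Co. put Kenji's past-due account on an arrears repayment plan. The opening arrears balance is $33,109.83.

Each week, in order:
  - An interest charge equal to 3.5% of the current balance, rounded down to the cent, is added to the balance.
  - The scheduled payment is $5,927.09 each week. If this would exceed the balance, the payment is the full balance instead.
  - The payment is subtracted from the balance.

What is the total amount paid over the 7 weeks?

$37,505.28

Week 1: opening $33,109.83; interest $1,158.84 → $34,268.67; payment $5,927.09; balance $28,341.58
Week 2: opening $28,341.58; interest $991.95 → $29,333.53; payment $5,927.09; balance $23,406.44
Week 3: opening $23,406.44; interest $819.22 → $24,225.66; payment $5,927.09; balance $18,298.57
Week 4: opening $18,298.57; interest $640.44 → $18,939.01; payment $5,927.09; balance $13,011.92
Week 5: opening $13,011.92; interest $455.41 → $13,467.33; payment $5,927.09; balance $7,540.24
Week 6: opening $7,540.24; interest $263.90 → $7,804.14; payment $5,927.09; balance $1,877.05
Week 7: opening $1,877.05; interest $65.69 → $1,942.74; payment $1,942.74; balance $0.00
Total paid: $37,505.28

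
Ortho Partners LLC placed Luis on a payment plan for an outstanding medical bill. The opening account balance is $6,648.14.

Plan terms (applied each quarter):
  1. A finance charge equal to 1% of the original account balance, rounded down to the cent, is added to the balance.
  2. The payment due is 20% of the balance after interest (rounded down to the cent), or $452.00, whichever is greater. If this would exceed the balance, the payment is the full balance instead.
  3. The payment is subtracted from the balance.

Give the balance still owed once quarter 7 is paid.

$1,553.48

Quarter 1: opening $6,648.14; interest $66.48 → $6,714.62; payment $1,342.92; balance $5,371.70
Quarter 2: opening $5,371.70; interest $66.48 → $5,438.18; payment $1,087.63; balance $4,350.55
Quarter 3: opening $4,350.55; interest $66.48 → $4,417.03; payment $883.40; balance $3,533.63
Quarter 4: opening $3,533.63; interest $66.48 → $3,600.11; payment $720.02; balance $2,880.09
Quarter 5: opening $2,880.09; interest $66.48 → $2,946.57; payment $589.31; balance $2,357.26
Quarter 6: opening $2,357.26; interest $66.48 → $2,423.74; payment $484.74; balance $1,939.00
Quarter 7: opening $1,939.00; interest $66.48 → $2,005.48; payment $452.00; balance $1,553.48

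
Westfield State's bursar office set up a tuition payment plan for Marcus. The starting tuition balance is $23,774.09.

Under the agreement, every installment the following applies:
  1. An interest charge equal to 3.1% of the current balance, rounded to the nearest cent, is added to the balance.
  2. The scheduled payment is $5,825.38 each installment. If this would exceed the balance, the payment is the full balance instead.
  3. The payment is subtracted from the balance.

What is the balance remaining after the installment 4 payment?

Installment 1: $23,774.09 +$737.00 interest = $24,511.09; pay $5,825.38 → $18,685.71
Installment 2: $18,685.71 +$579.26 interest = $19,264.97; pay $5,825.38 → $13,439.59
Installment 3: $13,439.59 +$416.63 interest = $13,856.22; pay $5,825.38 → $8,030.84
Installment 4: $8,030.84 +$248.96 interest = $8,279.80; pay $5,825.38 → $2,454.42

$2,454.42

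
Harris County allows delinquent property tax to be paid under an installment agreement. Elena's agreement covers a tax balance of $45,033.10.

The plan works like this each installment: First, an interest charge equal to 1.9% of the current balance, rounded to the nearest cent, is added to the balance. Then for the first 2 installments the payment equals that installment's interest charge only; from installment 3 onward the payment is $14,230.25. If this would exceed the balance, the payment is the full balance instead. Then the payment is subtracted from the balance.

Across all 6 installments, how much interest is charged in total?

Installment 1: $45,033.10 +$855.63 interest = $45,888.73; pay $855.63 → $45,033.10
Installment 2: $45,033.10 +$855.63 interest = $45,888.73; pay $855.63 → $45,033.10
Installment 3: $45,033.10 +$855.63 interest = $45,888.73; pay $14,230.25 → $31,658.48
Installment 4: $31,658.48 +$601.51 interest = $32,259.99; pay $14,230.25 → $18,029.74
Installment 5: $18,029.74 +$342.57 interest = $18,372.31; pay $14,230.25 → $4,142.06
Installment 6: $4,142.06 +$78.70 interest = $4,220.76; pay $4,220.76 → $0.00
Total interest: $855.63 + $855.63 + $855.63 + $601.51 + $342.57 + $78.70 = $3,589.67

$3,589.67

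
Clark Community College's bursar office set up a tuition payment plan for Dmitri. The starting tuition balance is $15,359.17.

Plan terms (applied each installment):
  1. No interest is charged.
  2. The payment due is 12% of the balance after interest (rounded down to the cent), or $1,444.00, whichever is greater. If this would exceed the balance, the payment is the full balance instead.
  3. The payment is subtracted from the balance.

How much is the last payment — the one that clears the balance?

# | Opening | Payment | End bal
1 | $15,359.17 | $1,843.10 | $13,516.07
2 | $13,516.07 | $1,621.92 | $11,894.15
3 | $11,894.15 | $1,444.00 | $10,450.15
4 | $10,450.15 | $1,444.00 | $9,006.15
5 | $9,006.15 | $1,444.00 | $7,562.15
6 | $7,562.15 | $1,444.00 | $6,118.15
7 | $6,118.15 | $1,444.00 | $4,674.15
8 | $4,674.15 | $1,444.00 | $3,230.15
9 | $3,230.15 | $1,444.00 | $1,786.15
10 | $1,786.15 | $1,444.00 | $342.15
11 | $342.15 | $342.15 | $0.00

$342.15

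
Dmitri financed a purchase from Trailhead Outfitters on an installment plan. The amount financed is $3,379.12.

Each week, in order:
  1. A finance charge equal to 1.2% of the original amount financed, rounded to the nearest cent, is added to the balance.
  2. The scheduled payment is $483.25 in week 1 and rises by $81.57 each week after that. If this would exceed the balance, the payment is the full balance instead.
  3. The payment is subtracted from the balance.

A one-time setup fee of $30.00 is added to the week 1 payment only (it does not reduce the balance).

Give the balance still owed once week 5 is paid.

# | Opening | Interest | Payment | Fee | End bal
1 | $3,379.12 | $40.55 | $483.25 | $30.00 | $2,936.42
2 | $2,936.42 | $40.55 | $564.82 | — | $2,412.15
3 | $2,412.15 | $40.55 | $646.39 | — | $1,806.31
4 | $1,806.31 | $40.55 | $727.96 | — | $1,118.90
5 | $1,118.90 | $40.55 | $809.53 | — | $349.92

$349.92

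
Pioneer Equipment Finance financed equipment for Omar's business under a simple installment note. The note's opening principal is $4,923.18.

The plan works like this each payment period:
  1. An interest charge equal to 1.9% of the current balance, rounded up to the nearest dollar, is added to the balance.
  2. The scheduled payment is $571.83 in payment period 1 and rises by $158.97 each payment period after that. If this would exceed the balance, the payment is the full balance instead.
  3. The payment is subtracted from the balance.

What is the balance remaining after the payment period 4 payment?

$1,991.04

Payment period 1: opening $4,923.18; interest $94.00 → $5,017.18; payment $571.83; balance $4,445.35
Payment period 2: opening $4,445.35; interest $85.00 → $4,530.35; payment $730.80; balance $3,799.55
Payment period 3: opening $3,799.55; interest $73.00 → $3,872.55; payment $889.77; balance $2,982.78
Payment period 4: opening $2,982.78; interest $57.00 → $3,039.78; payment $1,048.74; balance $1,991.04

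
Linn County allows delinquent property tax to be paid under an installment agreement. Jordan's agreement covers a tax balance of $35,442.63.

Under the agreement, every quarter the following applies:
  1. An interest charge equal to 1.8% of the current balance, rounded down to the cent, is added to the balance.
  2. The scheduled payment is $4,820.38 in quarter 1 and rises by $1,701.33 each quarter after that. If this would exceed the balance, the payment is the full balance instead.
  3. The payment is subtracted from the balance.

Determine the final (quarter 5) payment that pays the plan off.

$8,067.43

Quarter 1: opening $35,442.63; interest $637.96 → $36,080.59; payment $4,820.38; balance $31,260.21
Quarter 2: opening $31,260.21; interest $562.68 → $31,822.89; payment $6,521.71; balance $25,301.18
Quarter 3: opening $25,301.18; interest $455.42 → $25,756.60; payment $8,223.04; balance $17,533.56
Quarter 4: opening $17,533.56; interest $315.60 → $17,849.16; payment $9,924.37; balance $7,924.79
Quarter 5: opening $7,924.79; interest $142.64 → $8,067.43; payment $8,067.43; balance $0.00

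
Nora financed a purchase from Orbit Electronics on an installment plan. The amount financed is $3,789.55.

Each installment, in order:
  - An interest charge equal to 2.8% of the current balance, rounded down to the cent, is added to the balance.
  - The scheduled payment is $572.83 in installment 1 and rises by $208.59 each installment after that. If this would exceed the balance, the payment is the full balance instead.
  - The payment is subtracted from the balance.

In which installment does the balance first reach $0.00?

# | Opening | Interest | Payment | End bal
1 | $3,789.55 | $106.10 | $572.83 | $3,322.82
2 | $3,322.82 | $93.03 | $781.42 | $2,634.43
3 | $2,634.43 | $73.76 | $990.01 | $1,718.18
4 | $1,718.18 | $48.10 | $1,198.60 | $567.68
5 | $567.68 | $15.89 | $583.57 | $0.00
Balance reaches $0.00 in installment 5.

5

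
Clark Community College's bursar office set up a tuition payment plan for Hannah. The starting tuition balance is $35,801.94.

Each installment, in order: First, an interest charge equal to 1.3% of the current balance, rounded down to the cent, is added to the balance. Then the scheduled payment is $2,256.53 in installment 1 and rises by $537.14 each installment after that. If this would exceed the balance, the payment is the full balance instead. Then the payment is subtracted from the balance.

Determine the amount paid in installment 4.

$3,867.95

# | Opening | Interest | Payment | End bal
1 | $35,801.94 | $465.42 | $2,256.53 | $34,010.83
2 | $34,010.83 | $442.14 | $2,793.67 | $31,659.30
3 | $31,659.30 | $411.57 | $3,330.81 | $28,740.06
4 | $28,740.06 | $373.62 | $3,867.95 | $25,245.73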